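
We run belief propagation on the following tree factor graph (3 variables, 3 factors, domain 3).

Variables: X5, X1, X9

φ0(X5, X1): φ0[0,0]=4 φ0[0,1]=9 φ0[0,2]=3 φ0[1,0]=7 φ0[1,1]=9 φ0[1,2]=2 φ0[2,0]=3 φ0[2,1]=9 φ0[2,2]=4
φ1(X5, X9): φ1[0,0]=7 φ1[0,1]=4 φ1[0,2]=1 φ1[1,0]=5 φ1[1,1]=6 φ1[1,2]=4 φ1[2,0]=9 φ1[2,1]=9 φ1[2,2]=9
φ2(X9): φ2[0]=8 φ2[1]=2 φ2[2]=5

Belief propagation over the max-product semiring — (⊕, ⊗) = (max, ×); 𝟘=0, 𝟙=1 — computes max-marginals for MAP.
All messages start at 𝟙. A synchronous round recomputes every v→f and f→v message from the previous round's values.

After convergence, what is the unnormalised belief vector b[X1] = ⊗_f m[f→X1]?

init: all messages = 𝟙 over 3 values
r1 m[φ0→X5] = [9, 9, 9]
r1 m[φ0→X1] = [7, 9, 4]
r1 m[φ1→X5] = [7, 6, 9]
r1 m[φ1→X9] = [9, 9, 9]
r1 m[φ2→X9] = [8, 2, 5]
r1 m[X5→φ0] = [1, 1, 1]
r1 m[X5→φ1] = [1, 1, 1]
r1 m[X1→φ0] = [1, 1, 1]
r1 m[X9→φ1] = [1, 1, 1]
r1 m[X9→φ2] = [1, 1, 1]
r2 m[φ0→X5] = [9, 9, 9]
r2 m[φ0→X1] = [7, 9, 4]
r2 m[φ1→X5] = [7, 6, 9]
r2 m[φ1→X9] = [9, 9, 9]
r2 m[φ2→X9] = [8, 2, 5]
r2 m[X5→φ0] = [7, 6, 9]
r2 m[X5→φ1] = [9, 9, 9]
r2 m[X1→φ0] = [1, 1, 1]
r2 m[X9→φ1] = [8, 2, 5]
r2 m[X9→φ2] = [9, 9, 9]
r3 m[φ0→X5] = [9, 9, 9]
r3 m[φ0→X1] = [42, 81, 36]
r3 m[φ1→X5] = [56, 40, 72]
r3 m[φ1→X9] = [81, 81, 81]
r3 m[φ2→X9] = [8, 2, 5]
r3 m[X5→φ0] = [7, 6, 9]
r3 m[X5→φ1] = [9, 9, 9]
r3 m[X1→φ0] = [1, 1, 1]
r3 m[X9→φ1] = [8, 2, 5]
r3 m[X9→φ2] = [9, 9, 9]
r4 m[φ0→X5] = [9, 9, 9]
r4 m[φ0→X1] = [42, 81, 36]
r4 m[φ1→X5] = [56, 40, 72]
r4 m[φ1→X9] = [81, 81, 81]
r4 m[φ2→X9] = [8, 2, 5]
r4 m[X5→φ0] = [56, 40, 72]
r4 m[X5→φ1] = [9, 9, 9]
r4 m[X1→φ0] = [1, 1, 1]
r4 m[X9→φ1] = [8, 2, 5]
r4 m[X9→φ2] = [81, 81, 81]
r5 m[φ0→X5] = [9, 9, 9]
r5 m[φ0→X1] = [280, 648, 288]
r5 m[φ1→X5] = [56, 40, 72]
r5 m[φ1→X9] = [81, 81, 81]
r5 m[φ2→X9] = [8, 2, 5]
r5 m[X5→φ0] = [56, 40, 72]
r5 m[X5→φ1] = [9, 9, 9]
r5 m[X1→φ0] = [1, 1, 1]
r5 m[X9→φ1] = [8, 2, 5]
r5 m[X9→φ2] = [81, 81, 81]
r6 m[φ0→X5] = [9, 9, 9]
r6 m[φ0→X1] = [280, 648, 288]
r6 m[φ1→X5] = [56, 40, 72]
r6 m[φ1→X9] = [81, 81, 81]
r6 m[φ2→X9] = [8, 2, 5]
r6 m[X5→φ0] = [56, 40, 72]
r6 m[X5→φ1] = [9, 9, 9]
r6 m[X1→φ0] = [1, 1, 1]
r6 m[X9→φ1] = [8, 2, 5]
r6 m[X9→φ2] = [81, 81, 81]
fixed point reached at round 6
b[X1] = ⊗ incoming = [280, 648, 288]

b[X1] = [280, 648, 288]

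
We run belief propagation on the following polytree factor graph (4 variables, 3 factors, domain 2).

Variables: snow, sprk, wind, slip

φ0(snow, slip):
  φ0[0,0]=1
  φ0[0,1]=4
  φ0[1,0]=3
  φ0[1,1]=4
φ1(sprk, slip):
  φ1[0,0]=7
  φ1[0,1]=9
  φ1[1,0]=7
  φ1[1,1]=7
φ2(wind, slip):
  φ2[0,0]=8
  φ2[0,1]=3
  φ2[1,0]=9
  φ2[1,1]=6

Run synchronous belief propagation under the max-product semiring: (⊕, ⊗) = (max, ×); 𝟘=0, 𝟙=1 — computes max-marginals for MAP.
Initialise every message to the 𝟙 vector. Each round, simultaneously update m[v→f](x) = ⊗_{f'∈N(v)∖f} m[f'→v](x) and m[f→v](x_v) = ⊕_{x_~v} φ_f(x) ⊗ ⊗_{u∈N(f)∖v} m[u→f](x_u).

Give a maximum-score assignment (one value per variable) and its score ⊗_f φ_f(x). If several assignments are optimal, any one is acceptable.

init: all messages = 𝟙 over 2 values
r1 m[φ0→snow] = [4, 4]
r1 m[φ0→slip] = [3, 4]
r1 m[φ1→sprk] = [9, 7]
r1 m[φ1→slip] = [7, 9]
r1 m[φ2→wind] = [8, 9]
r1 m[φ2→slip] = [9, 6]
r1 m[snow→φ0] = [1, 1]
r1 m[sprk→φ1] = [1, 1]
r1 m[wind→φ2] = [1, 1]
r1 m[slip→φ0] = [1, 1]
r1 m[slip→φ1] = [1, 1]
r1 m[slip→φ2] = [1, 1]
r2 m[φ0→snow] = [4, 4]
r2 m[φ0→slip] = [3, 4]
r2 m[φ1→sprk] = [9, 7]
r2 m[φ1→slip] = [7, 9]
r2 m[φ2→wind] = [8, 9]
r2 m[φ2→slip] = [9, 6]
r2 m[snow→φ0] = [1, 1]
r2 m[sprk→φ1] = [1, 1]
r2 m[wind→φ2] = [1, 1]
r2 m[slip→φ0] = [63, 54]
r2 m[slip→φ1] = [27, 24]
r2 m[slip→φ2] = [21, 36]
r3 m[φ0→snow] = [216, 216]
r3 m[φ0→slip] = [3, 4]
r3 m[φ1→sprk] = [216, 189]
r3 m[φ1→slip] = [7, 9]
r3 m[φ2→wind] = [168, 216]
r3 m[φ2→slip] = [9, 6]
r3 m[snow→φ0] = [1, 1]
r3 m[sprk→φ1] = [1, 1]
r3 m[wind→φ2] = [1, 1]
r3 m[slip→φ0] = [63, 54]
r3 m[slip→φ1] = [27, 24]
r3 m[slip→φ2] = [21, 36]
r4 m[φ0→snow] = [216, 216]
r4 m[φ0→slip] = [3, 4]
r4 m[φ1→sprk] = [216, 189]
r4 m[φ1→slip] = [7, 9]
r4 m[φ2→wind] = [168, 216]
r4 m[φ2→slip] = [9, 6]
r4 m[snow→φ0] = [1, 1]
r4 m[sprk→φ1] = [1, 1]
r4 m[wind→φ2] = [1, 1]
r4 m[slip→φ0] = [63, 54]
r4 m[slip→φ1] = [27, 24]
r4 m[slip→φ2] = [21, 36]
fixed point reached at round 4
traceback from snow: (snow=0, sprk=0, wind=1, slip=1), score=216

assignment: (snow=0, sprk=0, wind=1, slip=1); score = 216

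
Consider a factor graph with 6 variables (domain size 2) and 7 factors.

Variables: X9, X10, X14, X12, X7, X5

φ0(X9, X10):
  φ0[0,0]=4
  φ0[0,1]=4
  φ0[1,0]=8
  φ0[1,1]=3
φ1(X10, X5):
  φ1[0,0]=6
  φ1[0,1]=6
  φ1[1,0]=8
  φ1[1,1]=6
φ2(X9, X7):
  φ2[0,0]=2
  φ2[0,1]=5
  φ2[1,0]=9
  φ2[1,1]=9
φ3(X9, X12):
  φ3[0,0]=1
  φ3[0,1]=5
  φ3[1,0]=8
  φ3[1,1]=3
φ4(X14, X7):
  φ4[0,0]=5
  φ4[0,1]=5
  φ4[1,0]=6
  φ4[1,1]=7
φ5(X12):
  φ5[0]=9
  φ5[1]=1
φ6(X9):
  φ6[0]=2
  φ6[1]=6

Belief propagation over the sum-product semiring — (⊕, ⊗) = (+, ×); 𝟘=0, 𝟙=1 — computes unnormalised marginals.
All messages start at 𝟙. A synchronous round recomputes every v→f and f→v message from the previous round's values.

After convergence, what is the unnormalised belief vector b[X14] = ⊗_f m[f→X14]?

b[X14] = [5690920, 7402564]

init: all messages = 𝟙 over 2 values
r1 m[φ0→X9] = [8, 11]
r1 m[φ0→X10] = [12, 7]
r1 m[φ1→X10] = [12, 14]
r1 m[φ1→X5] = [14, 12]
r1 m[φ2→X9] = [7, 18]
r1 m[φ2→X7] = [11, 14]
r1 m[φ3→X9] = [6, 11]
r1 m[φ3→X12] = [9, 8]
r1 m[φ4→X14] = [10, 13]
r1 m[φ4→X7] = [11, 12]
r1 m[φ5→X12] = [9, 1]
r1 m[φ6→X9] = [2, 6]
r1 m[X9→φ0] = [1, 1]
r1 m[X9→φ2] = [1, 1]
r1 m[X9→φ3] = [1, 1]
r1 m[X9→φ6] = [1, 1]
r1 m[X10→φ0] = [1, 1]
r1 m[X10→φ1] = [1, 1]
r1 m[X14→φ4] = [1, 1]
r1 m[X12→φ3] = [1, 1]
r1 m[X12→φ5] = [1, 1]
r1 m[X7→φ2] = [1, 1]
r1 m[X7→φ4] = [1, 1]
r1 m[X5→φ1] = [1, 1]
r2 m[φ0→X9] = [8, 11]
r2 m[φ0→X10] = [12, 7]
r2 m[φ1→X10] = [12, 14]
r2 m[φ1→X5] = [14, 12]
r2 m[φ2→X9] = [7, 18]
r2 m[φ2→X7] = [11, 14]
r2 m[φ3→X9] = [6, 11]
r2 m[φ3→X12] = [9, 8]
r2 m[φ4→X14] = [10, 13]
r2 m[φ4→X7] = [11, 12]
r2 m[φ5→X12] = [9, 1]
r2 m[φ6→X9] = [2, 6]
r2 m[X9→φ0] = [84, 1188]
r2 m[X9→φ2] = [96, 726]
r2 m[X9→φ3] = [112, 1188]
r2 m[X9→φ6] = [336, 2178]
r2 m[X10→φ0] = [12, 14]
r2 m[X10→φ1] = [12, 7]
r2 m[X14→φ4] = [1, 1]
r2 m[X12→φ3] = [9, 1]
r2 m[X12→φ5] = [9, 8]
r2 m[X7→φ2] = [11, 12]
r2 m[X7→φ4] = [11, 14]
r2 m[X5→φ1] = [1, 1]
r3 m[φ0→X9] = [104, 138]
r3 m[φ0→X10] = [9840, 3900]
r3 m[φ1→X10] = [12, 14]
r3 m[φ1→X5] = [128, 114]
r3 m[φ2→X9] = [82, 207]
r3 m[φ2→X7] = [6726, 7014]
r3 m[φ3→X9] = [14, 75]
r3 m[φ3→X12] = [9616, 4124]
r3 m[φ4→X14] = [125, 164]
r3 m[φ4→X7] = [11, 12]
r3 m[φ5→X12] = [9, 1]
r3 m[φ6→X9] = [2, 6]
r3 m[X9→φ0] = [84, 1188]
r3 m[X9→φ2] = [96, 726]
r3 m[X9→φ3] = [112, 1188]
r3 m[X9→φ6] = [336, 2178]
r3 m[X10→φ0] = [12, 14]
r3 m[X10→φ1] = [12, 7]
r3 m[X14→φ4] = [1, 1]
r3 m[X12→φ3] = [9, 1]
r3 m[X12→φ5] = [9, 8]
r3 m[X7→φ2] = [11, 12]
r3 m[X7→φ4] = [11, 14]
r3 m[X5→φ1] = [1, 1]
r4 m[φ0→X9] = [104, 138]
r4 m[φ0→X10] = [9840, 3900]
r4 m[φ1→X10] = [12, 14]
r4 m[φ1→X5] = [128, 114]
r4 m[φ2→X9] = [82, 207]
r4 m[φ2→X7] = [6726, 7014]
r4 m[φ3→X9] = [14, 75]
r4 m[φ3→X12] = [9616, 4124]
r4 m[φ4→X14] = [125, 164]
r4 m[φ4→X7] = [11, 12]
r4 m[φ5→X12] = [9, 1]
r4 m[φ6→X9] = [2, 6]
r4 m[X9→φ0] = [2296, 93150]
r4 m[X9→φ2] = [2912, 62100]
r4 m[X9→φ3] = [17056, 171396]
r4 m[X9→φ6] = [119392, 2142450]
r4 m[X10→φ0] = [12, 14]
r4 m[X10→φ1] = [9840, 3900]
r4 m[X14→φ4] = [1, 1]
r4 m[X12→φ3] = [9, 1]
r4 m[X12→φ5] = [9616, 4124]
r4 m[X7→φ2] = [11, 12]
r4 m[X7→φ4] = [6726, 7014]
r4 m[X5→φ1] = [1, 1]
r5 m[φ0→X9] = [104, 138]
r5 m[φ0→X10] = [754384, 288634]
r5 m[φ1→X10] = [12, 14]
r5 m[φ1→X5] = [90240, 82440]
r5 m[φ2→X9] = [82, 207]
r5 m[φ2→X7] = [564724, 573460]
r5 m[φ3→X9] = [14, 75]
r5 m[φ3→X12] = [1388224, 599468]
r5 m[φ4→X14] = [68700, 89454]
r5 m[φ4→X7] = [11, 12]
r5 m[φ5→X12] = [9, 1]
r5 m[φ6→X9] = [2, 6]
r5 m[X9→φ0] = [2296, 93150]
r5 m[X9→φ2] = [2912, 62100]
r5 m[X9→φ3] = [17056, 171396]
r5 m[X9→φ6] = [119392, 2142450]
r5 m[X10→φ0] = [12, 14]
r5 m[X10→φ1] = [9840, 3900]
r5 m[X14→φ4] = [1, 1]
r5 m[X12→φ3] = [9, 1]
r5 m[X12→φ5] = [9616, 4124]
r5 m[X7→φ2] = [11, 12]
r5 m[X7→φ4] = [6726, 7014]
r5 m[X5→φ1] = [1, 1]
r6 m[φ0→X9] = [104, 138]
r6 m[φ0→X10] = [754384, 288634]
r6 m[φ1→X10] = [12, 14]
r6 m[φ1→X5] = [90240, 82440]
r6 m[φ2→X9] = [82, 207]
r6 m[φ2→X7] = [564724, 573460]
r6 m[φ3→X9] = [14, 75]
r6 m[φ3→X12] = [1388224, 599468]
r6 m[φ4→X14] = [68700, 89454]
r6 m[φ4→X7] = [11, 12]
r6 m[φ5→X12] = [9, 1]
r6 m[φ6→X9] = [2, 6]
r6 m[X9→φ0] = [2296, 93150]
r6 m[X9→φ2] = [2912, 62100]
r6 m[X9→φ3] = [17056, 171396]
r6 m[X9→φ6] = [119392, 2142450]
r6 m[X10→φ0] = [12, 14]
r6 m[X10→φ1] = [754384, 288634]
r6 m[X14→φ4] = [1, 1]
r6 m[X12→φ3] = [9, 1]
r6 m[X12→φ5] = [1388224, 599468]
r6 m[X7→φ2] = [11, 12]
r6 m[X7→φ4] = [564724, 573460]
r6 m[X5→φ1] = [1, 1]
r7 m[φ0→X9] = [104, 138]
r7 m[φ0→X10] = [754384, 288634]
r7 m[φ1→X10] = [12, 14]
r7 m[φ1→X5] = [6835376, 6258108]
r7 m[φ2→X9] = [82, 207]
r7 m[φ2→X7] = [564724, 573460]
r7 m[φ3→X9] = [14, 75]
r7 m[φ3→X12] = [1388224, 599468]
r7 m[φ4→X14] = [5690920, 7402564]
r7 m[φ4→X7] = [11, 12]
r7 m[φ5→X12] = [9, 1]
r7 m[φ6→X9] = [2, 6]
r7 m[X9→φ0] = [2296, 93150]
r7 m[X9→φ2] = [2912, 62100]
r7 m[X9→φ3] = [17056, 171396]
r7 m[X9→φ6] = [119392, 2142450]
r7 m[X10→φ0] = [12, 14]
r7 m[X10→φ1] = [754384, 288634]
r7 m[X14→φ4] = [1, 1]
r7 m[X12→φ3] = [9, 1]
r7 m[X12→φ5] = [1388224, 599468]
r7 m[X7→φ2] = [11, 12]
r7 m[X7→φ4] = [564724, 573460]
r7 m[X5→φ1] = [1, 1]
r8 m[φ0→X9] = [104, 138]
r8 m[φ0→X10] = [754384, 288634]
r8 m[φ1→X10] = [12, 14]
r8 m[φ1→X5] = [6835376, 6258108]
r8 m[φ2→X9] = [82, 207]
r8 m[φ2→X7] = [564724, 573460]
r8 m[φ3→X9] = [14, 75]
r8 m[φ3→X12] = [1388224, 599468]
r8 m[φ4→X14] = [5690920, 7402564]
r8 m[φ4→X7] = [11, 12]
r8 m[φ5→X12] = [9, 1]
r8 m[φ6→X9] = [2, 6]
r8 m[X9→φ0] = [2296, 93150]
r8 m[X9→φ2] = [2912, 62100]
r8 m[X9→φ3] = [17056, 171396]
r8 m[X9→φ6] = [119392, 2142450]
r8 m[X10→φ0] = [12, 14]
r8 m[X10→φ1] = [754384, 288634]
r8 m[X14→φ4] = [1, 1]
r8 m[X12→φ3] = [9, 1]
r8 m[X12→φ5] = [1388224, 599468]
r8 m[X7→φ2] = [11, 12]
r8 m[X7→φ4] = [564724, 573460]
r8 m[X5→φ1] = [1, 1]
fixed point reached at round 8
b[X14] = ⊗ incoming = [5690920, 7402564]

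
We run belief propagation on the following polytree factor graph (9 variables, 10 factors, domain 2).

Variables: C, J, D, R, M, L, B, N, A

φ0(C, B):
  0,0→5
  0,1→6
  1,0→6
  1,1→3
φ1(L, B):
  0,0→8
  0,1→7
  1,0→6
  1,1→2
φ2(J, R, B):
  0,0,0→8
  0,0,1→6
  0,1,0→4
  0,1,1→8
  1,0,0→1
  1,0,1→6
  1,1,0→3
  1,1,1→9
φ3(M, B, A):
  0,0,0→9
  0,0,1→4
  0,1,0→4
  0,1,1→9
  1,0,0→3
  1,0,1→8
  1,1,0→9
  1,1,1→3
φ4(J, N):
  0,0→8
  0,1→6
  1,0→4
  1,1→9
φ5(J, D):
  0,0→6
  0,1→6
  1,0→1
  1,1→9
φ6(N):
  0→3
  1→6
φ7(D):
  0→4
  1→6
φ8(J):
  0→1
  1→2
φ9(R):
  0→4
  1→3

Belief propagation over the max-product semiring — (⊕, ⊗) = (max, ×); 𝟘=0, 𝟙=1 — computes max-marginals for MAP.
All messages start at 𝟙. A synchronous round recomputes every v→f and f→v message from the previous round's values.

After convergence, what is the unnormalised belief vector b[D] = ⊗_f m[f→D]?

b[D] = [11943936, 59521392]

init: all messages = 𝟙 over 2 values
r1 m[φ0→C] = [6, 6]
r1 m[φ0→B] = [6, 6]
r1 m[φ1→L] = [8, 6]
r1 m[φ1→B] = [8, 7]
r1 m[φ2→J] = [8, 9]
r1 m[φ2→R] = [8, 9]
r1 m[φ2→B] = [8, 9]
r1 m[φ3→M] = [9, 9]
r1 m[φ3→B] = [9, 9]
r1 m[φ3→A] = [9, 9]
r1 m[φ4→J] = [8, 9]
r1 m[φ4→N] = [8, 9]
r1 m[φ5→J] = [6, 9]
r1 m[φ5→D] = [6, 9]
r1 m[φ6→N] = [3, 6]
r1 m[φ7→D] = [4, 6]
r1 m[φ8→J] = [1, 2]
r1 m[φ9→R] = [4, 3]
r1 m[C→φ0] = [1, 1]
r1 m[J→φ2] = [1, 1]
r1 m[J→φ4] = [1, 1]
r1 m[J→φ5] = [1, 1]
r1 m[J→φ8] = [1, 1]
r1 m[D→φ5] = [1, 1]
r1 m[D→φ7] = [1, 1]
r1 m[R→φ2] = [1, 1]
r1 m[R→φ9] = [1, 1]
r1 m[M→φ3] = [1, 1]
r1 m[L→φ1] = [1, 1]
r1 m[B→φ0] = [1, 1]
r1 m[B→φ1] = [1, 1]
r1 m[B→φ2] = [1, 1]
r1 m[B→φ3] = [1, 1]
r1 m[N→φ4] = [1, 1]
r1 m[N→φ6] = [1, 1]
r1 m[A→φ3] = [1, 1]
r2 m[φ0→C] = [6, 6]
r2 m[φ0→B] = [6, 6]
r2 m[φ1→L] = [8, 6]
r2 m[φ1→B] = [8, 7]
r2 m[φ2→J] = [8, 9]
r2 m[φ2→R] = [8, 9]
r2 m[φ2→B] = [8, 9]
r2 m[φ3→M] = [9, 9]
r2 m[φ3→B] = [9, 9]
r2 m[φ3→A] = [9, 9]
r2 m[φ4→J] = [8, 9]
r2 m[φ4→N] = [8, 9]
r2 m[φ5→J] = [6, 9]
r2 m[φ5→D] = [6, 9]
r2 m[φ6→N] = [3, 6]
r2 m[φ7→D] = [4, 6]
r2 m[φ8→J] = [1, 2]
r2 m[φ9→R] = [4, 3]
r2 m[C→φ0] = [1, 1]
r2 m[J→φ2] = [48, 162]
r2 m[J→φ4] = [48, 162]
r2 m[J→φ5] = [64, 162]
r2 m[J→φ8] = [384, 729]
r2 m[D→φ5] = [4, 6]
r2 m[D→φ7] = [6, 9]
r2 m[R→φ2] = [4, 3]
r2 m[R→φ9] = [8, 9]
r2 m[M→φ3] = [1, 1]
r2 m[L→φ1] = [1, 1]
r2 m[B→φ0] = [576, 567]
r2 m[B→φ1] = [432, 486]
r2 m[B→φ2] = [432, 378]
r2 m[B→φ3] = [384, 378]
r2 m[N→φ4] = [3, 6]
r2 m[N→φ6] = [8, 9]
r2 m[A→φ3] = [1, 1]
r3 m[φ0→C] = [3402, 3456]
r3 m[φ0→B] = [6, 6]
r3 m[φ1→L] = [3456, 2592]
r3 m[φ1→B] = [8, 7]
r3 m[φ2→J] = [13824, 10206]
r3 m[φ2→R] = [367416, 551124]
r3 m[φ2→B] = [1536, 4374]
r3 m[φ3→M] = [3456, 3402]
r3 m[φ3→B] = [9, 9]
r3 m[φ3→A] = [3456, 3402]
r3 m[φ4→J] = [36, 54]
r3 m[φ4→N] = [648, 1458]
r3 m[φ5→J] = [36, 54]
r3 m[φ5→D] = [384, 1458]
r3 m[φ6→N] = [3, 6]
r3 m[φ7→D] = [4, 6]
r3 m[φ8→J] = [1, 2]
r3 m[φ9→R] = [4, 3]
r3 m[C→φ0] = [1, 1]
r3 m[J→φ2] = [48, 162]
r3 m[J→φ4] = [48, 162]
r3 m[J→φ5] = [64, 162]
r3 m[J→φ8] = [384, 729]
r3 m[D→φ5] = [4, 6]
r3 m[D→φ7] = [6, 9]
r3 m[R→φ2] = [4, 3]
r3 m[R→φ9] = [8, 9]
r3 m[M→φ3] = [1, 1]
r3 m[L→φ1] = [1, 1]
r3 m[B→φ0] = [576, 567]
r3 m[B→φ1] = [432, 486]
r3 m[B→φ2] = [432, 378]
r3 m[B→φ3] = [384, 378]
r3 m[N→φ4] = [3, 6]
r3 m[N→φ6] = [8, 9]
r3 m[A→φ3] = [1, 1]
r4 m[φ0→C] = [3402, 3456]
r4 m[φ0→B] = [6, 6]
r4 m[φ1→L] = [3456, 2592]
r4 m[φ1→B] = [8, 7]
r4 m[φ2→J] = [13824, 10206]
r4 m[φ2→R] = [367416, 551124]
r4 m[φ2→B] = [1536, 4374]
r4 m[φ3→M] = [3456, 3402]
r4 m[φ3→B] = [9, 9]
r4 m[φ3→A] = [3456, 3402]
r4 m[φ4→J] = [36, 54]
r4 m[φ4→N] = [648, 1458]
r4 m[φ5→J] = [36, 54]
r4 m[φ5→D] = [384, 1458]
r4 m[φ6→N] = [3, 6]
r4 m[φ7→D] = [4, 6]
r4 m[φ8→J] = [1, 2]
r4 m[φ9→R] = [4, 3]
r4 m[C→φ0] = [1, 1]
r4 m[J→φ2] = [1296, 5832]
r4 m[J→φ4] = [497664, 1102248]
r4 m[J→φ5] = [497664, 1102248]
r4 m[J→φ8] = [17915904, 29760696]
r4 m[D→φ5] = [4, 6]
r4 m[D→φ7] = [384, 1458]
r4 m[R→φ2] = [4, 3]
r4 m[R→φ9] = [367416, 551124]
r4 m[M→φ3] = [1, 1]
r4 m[L→φ1] = [1, 1]
r4 m[B→φ0] = [110592, 275562]
r4 m[B→φ1] = [82944, 236196]
r4 m[B→φ2] = [432, 378]
r4 m[B→φ3] = [73728, 183708]
r4 m[N→φ4] = [3, 6]
r4 m[N→φ6] = [648, 1458]
r4 m[A→φ3] = [1, 1]
r5 m[φ0→C] = [1653372, 826686]
r5 m[φ0→B] = [6, 6]
r5 m[φ1→L] = [1653372, 497664]
r5 m[φ1→B] = [8, 7]
r5 m[φ2→J] = [13824, 10206]
r5 m[φ2→R] = [13226976, 19840464]
r5 m[φ2→B] = [52488, 157464]
r5 m[φ3→M] = [1653372, 1653372]
r5 m[φ3→B] = [9, 9]
r5 m[φ3→A] = [1653372, 1653372]
r5 m[φ4→J] = [36, 54]
r5 m[φ4→N] = [4408992, 9920232]
r5 m[φ5→J] = [36, 54]
r5 m[φ5→D] = [2985984, 9920232]
r5 m[φ6→N] = [3, 6]
r5 m[φ7→D] = [4, 6]
r5 m[φ8→J] = [1, 2]
r5 m[φ9→R] = [4, 3]
r5 m[C→φ0] = [1, 1]
r5 m[J→φ2] = [1296, 5832]
r5 m[J→φ4] = [497664, 1102248]
r5 m[J→φ5] = [497664, 1102248]
r5 m[J→φ8] = [17915904, 29760696]
r5 m[D→φ5] = [4, 6]
r5 m[D→φ7] = [384, 1458]
r5 m[R→φ2] = [4, 3]
r5 m[R→φ9] = [367416, 551124]
r5 m[M→φ3] = [1, 1]
r5 m[L→φ1] = [1, 1]
r5 m[B→φ0] = [110592, 275562]
r5 m[B→φ1] = [82944, 236196]
r5 m[B→φ2] = [432, 378]
r5 m[B→φ3] = [73728, 183708]
r5 m[N→φ4] = [3, 6]
r5 m[N→φ6] = [648, 1458]
r5 m[A→φ3] = [1, 1]
r6 m[φ0→C] = [1653372, 826686]
r6 m[φ0→B] = [6, 6]
r6 m[φ1→L] = [1653372, 497664]
r6 m[φ1→B] = [8, 7]
r6 m[φ2→J] = [13824, 10206]
r6 m[φ2→R] = [13226976, 19840464]
r6 m[φ2→B] = [52488, 157464]
r6 m[φ3→M] = [1653372, 1653372]
r6 m[φ3→B] = [9, 9]
r6 m[φ3→A] = [1653372, 1653372]
r6 m[φ4→J] = [36, 54]
r6 m[φ4→N] = [4408992, 9920232]
r6 m[φ5→J] = [36, 54]
r6 m[φ5→D] = [2985984, 9920232]
r6 m[φ6→N] = [3, 6]
r6 m[φ7→D] = [4, 6]
r6 m[φ8→J] = [1, 2]
r6 m[φ9→R] = [4, 3]
r6 m[C→φ0] = [1, 1]
r6 m[J→φ2] = [1296, 5832]
r6 m[J→φ4] = [497664, 1102248]
r6 m[J→φ5] = [497664, 1102248]
r6 m[J→φ8] = [17915904, 29760696]
r6 m[D→φ5] = [4, 6]
r6 m[D→φ7] = [2985984, 9920232]
r6 m[R→φ2] = [4, 3]
r6 m[R→φ9] = [13226976, 19840464]
r6 m[M→φ3] = [1, 1]
r6 m[L→φ1] = [1, 1]
r6 m[B→φ0] = [3779136, 9920232]
r6 m[B→φ1] = [2834352, 8503056]
r6 m[B→φ2] = [432, 378]
r6 m[B→φ3] = [2519424, 6613488]
r6 m[N→φ4] = [3, 6]
r6 m[N→φ6] = [4408992, 9920232]
r6 m[A→φ3] = [1, 1]
r7 m[φ0→C] = [59521392, 29760696]
r7 m[φ0→B] = [6, 6]
r7 m[φ1→L] = [59521392, 17006112]
r7 m[φ1→B] = [8, 7]
r7 m[φ2→J] = [13824, 10206]
r7 m[φ2→R] = [13226976, 19840464]
r7 m[φ2→B] = [52488, 157464]
r7 m[φ3→M] = [59521392, 59521392]
r7 m[φ3→B] = [9, 9]
r7 m[φ3→A] = [59521392, 59521392]
r7 m[φ4→J] = [36, 54]
r7 m[φ4→N] = [4408992, 9920232]
r7 m[φ5→J] = [36, 54]
r7 m[φ5→D] = [2985984, 9920232]
r7 m[φ6→N] = [3, 6]
r7 m[φ7→D] = [4, 6]
r7 m[φ8→J] = [1, 2]
r7 m[φ9→R] = [4, 3]
r7 m[C→φ0] = [1, 1]
r7 m[J→φ2] = [1296, 5832]
r7 m[J→φ4] = [497664, 1102248]
r7 m[J→φ5] = [497664, 1102248]
r7 m[J→φ8] = [17915904, 29760696]
r7 m[D→φ5] = [4, 6]
r7 m[D→φ7] = [2985984, 9920232]
r7 m[R→φ2] = [4, 3]
r7 m[R→φ9] = [13226976, 19840464]
r7 m[M→φ3] = [1, 1]
r7 m[L→φ1] = [1, 1]
r7 m[B→φ0] = [3779136, 9920232]
r7 m[B→φ1] = [2834352, 8503056]
r7 m[B→φ2] = [432, 378]
r7 m[B→φ3] = [2519424, 6613488]
r7 m[N→φ4] = [3, 6]
r7 m[N→φ6] = [4408992, 9920232]
r7 m[A→φ3] = [1, 1]
r8 m[φ0→C] = [59521392, 29760696]
r8 m[φ0→B] = [6, 6]
r8 m[φ1→L] = [59521392, 17006112]
r8 m[φ1→B] = [8, 7]
r8 m[φ2→J] = [13824, 10206]
r8 m[φ2→R] = [13226976, 19840464]
r8 m[φ2→B] = [52488, 157464]
r8 m[φ3→M] = [59521392, 59521392]
r8 m[φ3→B] = [9, 9]
r8 m[φ3→A] = [59521392, 59521392]
r8 m[φ4→J] = [36, 54]
r8 m[φ4→N] = [4408992, 9920232]
r8 m[φ5→J] = [36, 54]
r8 m[φ5→D] = [2985984, 9920232]
r8 m[φ6→N] = [3, 6]
r8 m[φ7→D] = [4, 6]
r8 m[φ8→J] = [1, 2]
r8 m[φ9→R] = [4, 3]
r8 m[C→φ0] = [1, 1]
r8 m[J→φ2] = [1296, 5832]
r8 m[J→φ4] = [497664, 1102248]
r8 m[J→φ5] = [497664, 1102248]
r8 m[J→φ8] = [17915904, 29760696]
r8 m[D→φ5] = [4, 6]
r8 m[D→φ7] = [2985984, 9920232]
r8 m[R→φ2] = [4, 3]
r8 m[R→φ9] = [13226976, 19840464]
r8 m[M→φ3] = [1, 1]
r8 m[L→φ1] = [1, 1]
r8 m[B→φ0] = [3779136, 9920232]
r8 m[B→φ1] = [2834352, 8503056]
r8 m[B→φ2] = [432, 378]
r8 m[B→φ3] = [2519424, 6613488]
r8 m[N→φ4] = [3, 6]
r8 m[N→φ6] = [4408992, 9920232]
r8 m[A→φ3] = [1, 1]
fixed point reached at round 8
b[D] = ⊗ incoming = [11943936, 59521392]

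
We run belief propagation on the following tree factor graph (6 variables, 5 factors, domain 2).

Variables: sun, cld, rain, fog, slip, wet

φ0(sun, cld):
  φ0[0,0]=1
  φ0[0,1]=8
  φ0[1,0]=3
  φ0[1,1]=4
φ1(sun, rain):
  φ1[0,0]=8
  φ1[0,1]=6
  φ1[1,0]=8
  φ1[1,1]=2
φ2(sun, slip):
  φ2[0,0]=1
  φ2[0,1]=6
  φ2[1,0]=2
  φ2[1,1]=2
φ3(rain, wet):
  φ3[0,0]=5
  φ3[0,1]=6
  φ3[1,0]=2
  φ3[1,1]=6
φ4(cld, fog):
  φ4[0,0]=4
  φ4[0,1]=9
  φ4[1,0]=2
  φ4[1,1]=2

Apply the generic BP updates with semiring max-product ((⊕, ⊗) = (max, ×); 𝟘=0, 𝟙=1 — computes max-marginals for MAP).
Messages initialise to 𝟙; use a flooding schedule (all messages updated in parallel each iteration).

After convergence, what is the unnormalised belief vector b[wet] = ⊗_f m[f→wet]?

b[wet] = [3840, 4608]

init: all messages = 𝟙 over 2 values
r1 m[φ0→sun] = [8, 4]
r1 m[φ0→cld] = [3, 8]
r1 m[φ1→sun] = [8, 8]
r1 m[φ1→rain] = [8, 6]
r1 m[φ2→sun] = [6, 2]
r1 m[φ2→slip] = [2, 6]
r1 m[φ3→rain] = [6, 6]
r1 m[φ3→wet] = [5, 6]
r1 m[φ4→cld] = [9, 2]
r1 m[φ4→fog] = [4, 9]
r1 m[sun→φ0] = [1, 1]
r1 m[sun→φ1] = [1, 1]
r1 m[sun→φ2] = [1, 1]
r1 m[cld→φ0] = [1, 1]
r1 m[cld→φ4] = [1, 1]
r1 m[rain→φ1] = [1, 1]
r1 m[rain→φ3] = [1, 1]
r1 m[fog→φ4] = [1, 1]
r1 m[slip→φ2] = [1, 1]
r1 m[wet→φ3] = [1, 1]
r2 m[φ0→sun] = [8, 4]
r2 m[φ0→cld] = [3, 8]
r2 m[φ1→sun] = [8, 8]
r2 m[φ1→rain] = [8, 6]
r2 m[φ2→sun] = [6, 2]
r2 m[φ2→slip] = [2, 6]
r2 m[φ3→rain] = [6, 6]
r2 m[φ3→wet] = [5, 6]
r2 m[φ4→cld] = [9, 2]
r2 m[φ4→fog] = [4, 9]
r2 m[sun→φ0] = [48, 16]
r2 m[sun→φ1] = [48, 8]
r2 m[sun→φ2] = [64, 32]
r2 m[cld→φ0] = [9, 2]
r2 m[cld→φ4] = [3, 8]
r2 m[rain→φ1] = [6, 6]
r2 m[rain→φ3] = [8, 6]
r2 m[fog→φ4] = [1, 1]
r2 m[slip→φ2] = [1, 1]
r2 m[wet→φ3] = [1, 1]
r3 m[φ0→sun] = [16, 27]
r3 m[φ0→cld] = [48, 384]
r3 m[φ1→sun] = [48, 48]
r3 m[φ1→rain] = [384, 288]
r3 m[φ2→sun] = [6, 2]
r3 m[φ2→slip] = [64, 384]
r3 m[φ3→rain] = [6, 6]
r3 m[φ3→wet] = [40, 48]
r3 m[φ4→cld] = [9, 2]
r3 m[φ4→fog] = [16, 27]
r3 m[sun→φ0] = [48, 16]
r3 m[sun→φ1] = [48, 8]
r3 m[sun→φ2] = [64, 32]
r3 m[cld→φ0] = [9, 2]
r3 m[cld→φ4] = [3, 8]
r3 m[rain→φ1] = [6, 6]
r3 m[rain→φ3] = [8, 6]
r3 m[fog→φ4] = [1, 1]
r3 m[slip→φ2] = [1, 1]
r3 m[wet→φ3] = [1, 1]
r4 m[φ0→sun] = [16, 27]
r4 m[φ0→cld] = [48, 384]
r4 m[φ1→sun] = [48, 48]
r4 m[φ1→rain] = [384, 288]
r4 m[φ2→sun] = [6, 2]
r4 m[φ2→slip] = [64, 384]
r4 m[φ3→rain] = [6, 6]
r4 m[φ3→wet] = [40, 48]
r4 m[φ4→cld] = [9, 2]
r4 m[φ4→fog] = [16, 27]
r4 m[sun→φ0] = [288, 96]
r4 m[sun→φ1] = [96, 54]
r4 m[sun→φ2] = [768, 1296]
r4 m[cld→φ0] = [9, 2]
r4 m[cld→φ4] = [48, 384]
r4 m[rain→φ1] = [6, 6]
r4 m[rain→φ3] = [384, 288]
r4 m[fog→φ4] = [1, 1]
r4 m[slip→φ2] = [1, 1]
r4 m[wet→φ3] = [1, 1]
r5 m[φ0→sun] = [16, 27]
r5 m[φ0→cld] = [288, 2304]
r5 m[φ1→sun] = [48, 48]
r5 m[φ1→rain] = [768, 576]
r5 m[φ2→sun] = [6, 2]
r5 m[φ2→slip] = [2592, 4608]
r5 m[φ3→rain] = [6, 6]
r5 m[φ3→wet] = [1920, 2304]
r5 m[φ4→cld] = [9, 2]
r5 m[φ4→fog] = [768, 768]
r5 m[sun→φ0] = [288, 96]
r5 m[sun→φ1] = [96, 54]
r5 m[sun→φ2] = [768, 1296]
r5 m[cld→φ0] = [9, 2]
r5 m[cld→φ4] = [48, 384]
r5 m[rain→φ1] = [6, 6]
r5 m[rain→φ3] = [384, 288]
r5 m[fog→φ4] = [1, 1]
r5 m[slip→φ2] = [1, 1]
r5 m[wet→φ3] = [1, 1]
r6 m[φ0→sun] = [16, 27]
r6 m[φ0→cld] = [288, 2304]
r6 m[φ1→sun] = [48, 48]
r6 m[φ1→rain] = [768, 576]
r6 m[φ2→sun] = [6, 2]
r6 m[φ2→slip] = [2592, 4608]
r6 m[φ3→rain] = [6, 6]
r6 m[φ3→wet] = [1920, 2304]
r6 m[φ4→cld] = [9, 2]
r6 m[φ4→fog] = [768, 768]
r6 m[sun→φ0] = [288, 96]
r6 m[sun→φ1] = [96, 54]
r6 m[sun→φ2] = [768, 1296]
r6 m[cld→φ0] = [9, 2]
r6 m[cld→φ4] = [288, 2304]
r6 m[rain→φ1] = [6, 6]
r6 m[rain→φ3] = [768, 576]
r6 m[fog→φ4] = [1, 1]
r6 m[slip→φ2] = [1, 1]
r6 m[wet→φ3] = [1, 1]
r7 m[φ0→sun] = [16, 27]
r7 m[φ0→cld] = [288, 2304]
r7 m[φ1→sun] = [48, 48]
r7 m[φ1→rain] = [768, 576]
r7 m[φ2→sun] = [6, 2]
r7 m[φ2→slip] = [2592, 4608]
r7 m[φ3→rain] = [6, 6]
r7 m[φ3→wet] = [3840, 4608]
r7 m[φ4→cld] = [9, 2]
r7 m[φ4→fog] = [4608, 4608]
r7 m[sun→φ0] = [288, 96]
r7 m[sun→φ1] = [96, 54]
r7 m[sun→φ2] = [768, 1296]
r7 m[cld→φ0] = [9, 2]
r7 m[cld→φ4] = [288, 2304]
r7 m[rain→φ1] = [6, 6]
r7 m[rain→φ3] = [768, 576]
r7 m[fog→φ4] = [1, 1]
r7 m[slip→φ2] = [1, 1]
r7 m[wet→φ3] = [1, 1]
r8 m[φ0→sun] = [16, 27]
r8 m[φ0→cld] = [288, 2304]
r8 m[φ1→sun] = [48, 48]
r8 m[φ1→rain] = [768, 576]
r8 m[φ2→sun] = [6, 2]
r8 m[φ2→slip] = [2592, 4608]
r8 m[φ3→rain] = [6, 6]
r8 m[φ3→wet] = [3840, 4608]
r8 m[φ4→cld] = [9, 2]
r8 m[φ4→fog] = [4608, 4608]
r8 m[sun→φ0] = [288, 96]
r8 m[sun→φ1] = [96, 54]
r8 m[sun→φ2] = [768, 1296]
r8 m[cld→φ0] = [9, 2]
r8 m[cld→φ4] = [288, 2304]
r8 m[rain→φ1] = [6, 6]
r8 m[rain→φ3] = [768, 576]
r8 m[fog→φ4] = [1, 1]
r8 m[slip→φ2] = [1, 1]
r8 m[wet→φ3] = [1, 1]
fixed point reached at round 8
b[wet] = ⊗ incoming = [3840, 4608]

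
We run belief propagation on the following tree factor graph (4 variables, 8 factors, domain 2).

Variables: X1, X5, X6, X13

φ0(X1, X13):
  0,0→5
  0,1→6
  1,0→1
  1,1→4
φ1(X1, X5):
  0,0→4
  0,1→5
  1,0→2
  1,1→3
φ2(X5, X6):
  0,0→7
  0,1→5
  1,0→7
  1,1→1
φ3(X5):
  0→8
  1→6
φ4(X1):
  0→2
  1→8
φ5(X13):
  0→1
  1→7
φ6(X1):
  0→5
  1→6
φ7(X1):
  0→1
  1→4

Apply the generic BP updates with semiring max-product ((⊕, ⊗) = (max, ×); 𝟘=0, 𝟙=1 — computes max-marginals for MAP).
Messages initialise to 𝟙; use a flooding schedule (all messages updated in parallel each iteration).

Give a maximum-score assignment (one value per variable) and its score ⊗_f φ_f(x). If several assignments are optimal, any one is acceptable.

init: all messages = 𝟙 over 2 values
r1 m[φ0→X1] = [6, 4]
r1 m[φ0→X13] = [5, 6]
r1 m[φ1→X1] = [5, 3]
r1 m[φ1→X5] = [4, 5]
r1 m[φ2→X5] = [7, 7]
r1 m[φ2→X6] = [7, 5]
r1 m[φ3→X5] = [8, 6]
r1 m[φ4→X1] = [2, 8]
r1 m[φ5→X13] = [1, 7]
r1 m[φ6→X1] = [5, 6]
r1 m[φ7→X1] = [1, 4]
r1 m[X1→φ0] = [1, 1]
r1 m[X1→φ1] = [1, 1]
r1 m[X1→φ4] = [1, 1]
r1 m[X1→φ6] = [1, 1]
r1 m[X1→φ7] = [1, 1]
r1 m[X5→φ1] = [1, 1]
r1 m[X5→φ2] = [1, 1]
r1 m[X5→φ3] = [1, 1]
r1 m[X6→φ2] = [1, 1]
r1 m[X13→φ0] = [1, 1]
r1 m[X13→φ5] = [1, 1]
r2 m[φ0→X1] = [6, 4]
r2 m[φ0→X13] = [5, 6]
r2 m[φ1→X1] = [5, 3]
r2 m[φ1→X5] = [4, 5]
r2 m[φ2→X5] = [7, 7]
r2 m[φ2→X6] = [7, 5]
r2 m[φ3→X5] = [8, 6]
r2 m[φ4→X1] = [2, 8]
r2 m[φ5→X13] = [1, 7]
r2 m[φ6→X1] = [5, 6]
r2 m[φ7→X1] = [1, 4]
r2 m[X1→φ0] = [50, 576]
r2 m[X1→φ1] = [60, 768]
r2 m[X1→φ4] = [150, 288]
r2 m[X1→φ6] = [60, 384]
r2 m[X1→φ7] = [300, 576]
r2 m[X5→φ1] = [56, 42]
r2 m[X5→φ2] = [32, 30]
r2 m[X5→φ3] = [28, 35]
r2 m[X6→φ2] = [1, 1]
r2 m[X13→φ0] = [1, 7]
r2 m[X13→φ5] = [5, 6]
r3 m[φ0→X1] = [42, 28]
r3 m[φ0→X13] = [576, 2304]
r3 m[φ1→X1] = [224, 126]
r3 m[φ1→X5] = [1536, 2304]
r3 m[φ2→X5] = [7, 7]
r3 m[φ2→X6] = [224, 160]
r3 m[φ3→X5] = [8, 6]
r3 m[φ4→X1] = [2, 8]
r3 m[φ5→X13] = [1, 7]
r3 m[φ6→X1] = [5, 6]
r3 m[φ7→X1] = [1, 4]
r3 m[X1→φ0] = [50, 576]
r3 m[X1→φ1] = [60, 768]
r3 m[X1→φ4] = [150, 288]
r3 m[X1→φ6] = [60, 384]
r3 m[X1→φ7] = [300, 576]
r3 m[X5→φ1] = [56, 42]
r3 m[X5→φ2] = [32, 30]
r3 m[X5→φ3] = [28, 35]
r3 m[X6→φ2] = [1, 1]
r3 m[X13→φ0] = [1, 7]
r3 m[X13→φ5] = [5, 6]
r4 m[φ0→X1] = [42, 28]
r4 m[φ0→X13] = [576, 2304]
r4 m[φ1→X1] = [224, 126]
r4 m[φ1→X5] = [1536, 2304]
r4 m[φ2→X5] = [7, 7]
r4 m[φ2→X6] = [224, 160]
r4 m[φ3→X5] = [8, 6]
r4 m[φ4→X1] = [2, 8]
r4 m[φ5→X13] = [1, 7]
r4 m[φ6→X1] = [5, 6]
r4 m[φ7→X1] = [1, 4]
r4 m[X1→φ0] = [2240, 24192]
r4 m[X1→φ1] = [420, 5376]
r4 m[X1→φ4] = [47040, 84672]
r4 m[X1→φ6] = [18816, 112896]
r4 m[X1→φ7] = [94080, 169344]
r4 m[X5→φ1] = [56, 42]
r4 m[X5→φ2] = [12288, 13824]
r4 m[X5→φ3] = [10752, 16128]
r4 m[X6→φ2] = [1, 1]
r4 m[X13→φ0] = [1, 7]
r4 m[X13→φ5] = [576, 2304]
r5 m[φ0→X1] = [42, 28]
r5 m[φ0→X13] = [24192, 96768]
r5 m[φ1→X1] = [224, 126]
r5 m[φ1→X5] = [10752, 16128]
r5 m[φ2→X5] = [7, 7]
r5 m[φ2→X6] = [96768, 61440]
r5 m[φ3→X5] = [8, 6]
r5 m[φ4→X1] = [2, 8]
r5 m[φ5→X13] = [1, 7]
r5 m[φ6→X1] = [5, 6]
r5 m[φ7→X1] = [1, 4]
r5 m[X1→φ0] = [2240, 24192]
r5 m[X1→φ1] = [420, 5376]
r5 m[X1→φ4] = [47040, 84672]
r5 m[X1→φ6] = [18816, 112896]
r5 m[X1→φ7] = [94080, 169344]
r5 m[X5→φ1] = [56, 42]
r5 m[X5→φ2] = [12288, 13824]
r5 m[X5→φ3] = [10752, 16128]
r5 m[X6→φ2] = [1, 1]
r5 m[X13→φ0] = [1, 7]
r5 m[X13→φ5] = [576, 2304]
r6 m[φ0→X1] = [42, 28]
r6 m[φ0→X13] = [24192, 96768]
r6 m[φ1→X1] = [224, 126]
r6 m[φ1→X5] = [10752, 16128]
r6 m[φ2→X5] = [7, 7]
r6 m[φ2→X6] = [96768, 61440]
r6 m[φ3→X5] = [8, 6]
r6 m[φ4→X1] = [2, 8]
r6 m[φ5→X13] = [1, 7]
r6 m[φ6→X1] = [5, 6]
r6 m[φ7→X1] = [1, 4]
r6 m[X1→φ0] = [2240, 24192]
r6 m[X1→φ1] = [420, 5376]
r6 m[X1→φ4] = [47040, 84672]
r6 m[X1→φ6] = [18816, 112896]
r6 m[X1→φ7] = [94080, 169344]
r6 m[X5→φ1] = [56, 42]
r6 m[X5→φ2] = [86016, 96768]
r6 m[X5→φ3] = [75264, 112896]
r6 m[X6→φ2] = [1, 1]
r6 m[X13→φ0] = [1, 7]
r6 m[X13→φ5] = [24192, 96768]
r7 m[φ0→X1] = [42, 28]
r7 m[φ0→X13] = [24192, 96768]
r7 m[φ1→X1] = [224, 126]
r7 m[φ1→X5] = [10752, 16128]
r7 m[φ2→X5] = [7, 7]
r7 m[φ2→X6] = [677376, 430080]
r7 m[φ3→X5] = [8, 6]
r7 m[φ4→X1] = [2, 8]
r7 m[φ5→X13] = [1, 7]
r7 m[φ6→X1] = [5, 6]
r7 m[φ7→X1] = [1, 4]
r7 m[X1→φ0] = [2240, 24192]
r7 m[X1→φ1] = [420, 5376]
r7 m[X1→φ4] = [47040, 84672]
r7 m[X1→φ6] = [18816, 112896]
r7 m[X1→φ7] = [94080, 169344]
r7 m[X5→φ1] = [56, 42]
r7 m[X5→φ2] = [86016, 96768]
r7 m[X5→φ3] = [75264, 112896]
r7 m[X6→φ2] = [1, 1]
r7 m[X13→φ0] = [1, 7]
r7 m[X13→φ5] = [24192, 96768]
r8 m[φ0→X1] = [42, 28]
r8 m[φ0→X13] = [24192, 96768]
r8 m[φ1→X1] = [224, 126]
r8 m[φ1→X5] = [10752, 16128]
r8 m[φ2→X5] = [7, 7]
r8 m[φ2→X6] = [677376, 430080]
r8 m[φ3→X5] = [8, 6]
r8 m[φ4→X1] = [2, 8]
r8 m[φ5→X13] = [1, 7]
r8 m[φ6→X1] = [5, 6]
r8 m[φ7→X1] = [1, 4]
r8 m[X1→φ0] = [2240, 24192]
r8 m[X1→φ1] = [420, 5376]
r8 m[X1→φ4] = [47040, 84672]
r8 m[X1→φ6] = [18816, 112896]
r8 m[X1→φ7] = [94080, 169344]
r8 m[X5→φ1] = [56, 42]
r8 m[X5→φ2] = [86016, 96768]
r8 m[X5→φ3] = [75264, 112896]
r8 m[X6→φ2] = [1, 1]
r8 m[X13→φ0] = [1, 7]
r8 m[X13→φ5] = [24192, 96768]
fixed point reached at round 8
traceback from X1: (X1=1, X5=1, X6=0, X13=1), score=677376

assignment: (X1=1, X5=1, X6=0, X13=1); score = 677376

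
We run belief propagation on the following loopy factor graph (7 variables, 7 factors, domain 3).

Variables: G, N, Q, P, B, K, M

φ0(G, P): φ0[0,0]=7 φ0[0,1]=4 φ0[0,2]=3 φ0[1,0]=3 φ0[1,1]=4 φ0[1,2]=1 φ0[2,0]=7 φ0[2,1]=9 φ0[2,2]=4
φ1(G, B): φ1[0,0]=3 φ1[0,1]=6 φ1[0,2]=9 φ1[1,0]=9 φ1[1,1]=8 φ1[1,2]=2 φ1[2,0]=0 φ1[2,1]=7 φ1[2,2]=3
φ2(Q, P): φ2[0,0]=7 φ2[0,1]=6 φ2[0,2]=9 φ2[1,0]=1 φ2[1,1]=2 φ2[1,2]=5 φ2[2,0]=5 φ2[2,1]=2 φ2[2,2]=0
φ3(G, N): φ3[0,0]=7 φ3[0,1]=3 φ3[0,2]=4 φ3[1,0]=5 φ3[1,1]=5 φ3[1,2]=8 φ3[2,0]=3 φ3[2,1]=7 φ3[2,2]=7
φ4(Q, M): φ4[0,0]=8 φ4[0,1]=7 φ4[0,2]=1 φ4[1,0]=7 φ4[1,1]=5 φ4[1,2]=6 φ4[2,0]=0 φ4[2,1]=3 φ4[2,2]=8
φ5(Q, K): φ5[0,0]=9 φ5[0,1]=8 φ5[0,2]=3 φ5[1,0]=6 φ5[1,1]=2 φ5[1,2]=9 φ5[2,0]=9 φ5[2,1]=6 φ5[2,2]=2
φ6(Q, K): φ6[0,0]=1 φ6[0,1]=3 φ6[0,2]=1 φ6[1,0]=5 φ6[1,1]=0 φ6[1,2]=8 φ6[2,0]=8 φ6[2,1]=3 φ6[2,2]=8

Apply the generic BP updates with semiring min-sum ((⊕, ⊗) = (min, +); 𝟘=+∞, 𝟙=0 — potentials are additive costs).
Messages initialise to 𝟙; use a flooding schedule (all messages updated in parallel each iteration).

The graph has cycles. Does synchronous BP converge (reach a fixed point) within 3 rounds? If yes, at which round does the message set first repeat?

init: all messages = 𝟙 over 3 values
r1 m[φ0→G] = [3, 1, 4]
r1 m[φ0→P] = [3, 4, 1]
r1 m[φ1→G] = [3, 2, 0]
r1 m[φ1→B] = [0, 6, 2]
r1 m[φ2→Q] = [6, 1, 0]
r1 m[φ2→P] = [1, 2, 0]
r1 m[φ3→G] = [3, 5, 3]
r1 m[φ3→N] = [3, 3, 4]
r1 m[φ4→Q] = [1, 5, 0]
r1 m[φ4→M] = [0, 3, 1]
r1 m[φ5→Q] = [3, 2, 2]
r1 m[φ5→K] = [6, 2, 2]
r1 m[φ6→Q] = [1, 0, 3]
r1 m[φ6→K] = [1, 0, 1]
r1 m[G→φ0] = [0, 0, 0]
r1 m[G→φ1] = [0, 0, 0]
r1 m[G→φ3] = [0, 0, 0]
r1 m[N→φ3] = [0, 0, 0]
r1 m[Q→φ2] = [0, 0, 0]
r1 m[Q→φ4] = [0, 0, 0]
r1 m[Q→φ5] = [0, 0, 0]
r1 m[Q→φ6] = [0, 0, 0]
r1 m[P→φ0] = [0, 0, 0]
r1 m[P→φ2] = [0, 0, 0]
r1 m[B→φ1] = [0, 0, 0]
r1 m[K→φ5] = [0, 0, 0]
r1 m[K→φ6] = [0, 0, 0]
r1 m[M→φ4] = [0, 0, 0]
r2 m[φ0→G] = [3, 1, 4]
r2 m[φ0→P] = [3, 4, 1]
r2 m[φ1→G] = [3, 2, 0]
r2 m[φ1→B] = [0, 6, 2]
r2 m[φ2→Q] = [6, 1, 0]
r2 m[φ2→P] = [1, 2, 0]
r2 m[φ3→G] = [3, 5, 3]
r2 m[φ3→N] = [3, 3, 4]
r2 m[φ4→Q] = [1, 5, 0]
r2 m[φ4→M] = [0, 3, 1]
r2 m[φ5→Q] = [3, 2, 2]
r2 m[φ5→K] = [6, 2, 2]
r2 m[φ6→Q] = [1, 0, 3]
r2 m[φ6→K] = [1, 0, 1]
r2 m[G→φ0] = [6, 7, 3]
r2 m[G→φ1] = [6, 6, 7]
r2 m[G→φ3] = [6, 3, 4]
r2 m[N→φ3] = [0, 0, 0]
r2 m[Q→φ2] = [5, 7, 5]
r2 m[Q→φ4] = [10, 3, 5]
r2 m[Q→φ5] = [8, 6, 3]
r2 m[Q→φ6] = [10, 8, 2]
r2 m[P→φ0] = [1, 2, 0]
r2 m[P→φ2] = [3, 4, 1]
r2 m[B→φ1] = [0, 0, 0]
r2 m[K→φ5] = [1, 0, 1]
r2 m[K→φ6] = [6, 2, 2]
r2 m[M→φ4] = [0, 0, 0]
r3 m[φ0→G] = [3, 1, 4]
r3 m[φ0→P] = [10, 10, 7]
r3 m[φ1→G] = [3, 2, 0]
r3 m[φ1→B] = [7, 12, 8]
r3 m[φ2→Q] = [10, 4, 1]
r3 m[φ2→P] = [8, 7, 5]
r3 m[φ3→G] = [3, 5, 3]
r3 m[φ3→N] = [7, 8, 10]
r3 m[φ4→Q] = [1, 5, 0]
r3 m[φ4→M] = [5, 8, 9]
r3 m[φ5→Q] = [4, 2, 3]
r3 m[φ5→K] = [12, 8, 5]
r3 m[φ6→Q] = [3, 2, 5]
r3 m[φ6→K] = [10, 5, 10]
r3 m[G→φ0] = [6, 7, 3]
r3 m[G→φ1] = [6, 6, 7]
r3 m[G→φ3] = [6, 3, 4]
r3 m[N→φ3] = [0, 0, 0]
r3 m[Q→φ2] = [5, 7, 5]
r3 m[Q→φ4] = [10, 3, 5]
r3 m[Q→φ5] = [8, 6, 3]
r3 m[Q→φ6] = [10, 8, 2]
r3 m[P→φ0] = [1, 2, 0]
r3 m[P→φ2] = [3, 4, 1]
r3 m[B→φ1] = [0, 0, 0]
r3 m[K→φ5] = [1, 0, 1]
r3 m[K→φ6] = [6, 2, 2]
r3 m[M→φ4] = [0, 0, 0]
no fixed point within 3 rounds

NOT CONVERGED within 3 rounds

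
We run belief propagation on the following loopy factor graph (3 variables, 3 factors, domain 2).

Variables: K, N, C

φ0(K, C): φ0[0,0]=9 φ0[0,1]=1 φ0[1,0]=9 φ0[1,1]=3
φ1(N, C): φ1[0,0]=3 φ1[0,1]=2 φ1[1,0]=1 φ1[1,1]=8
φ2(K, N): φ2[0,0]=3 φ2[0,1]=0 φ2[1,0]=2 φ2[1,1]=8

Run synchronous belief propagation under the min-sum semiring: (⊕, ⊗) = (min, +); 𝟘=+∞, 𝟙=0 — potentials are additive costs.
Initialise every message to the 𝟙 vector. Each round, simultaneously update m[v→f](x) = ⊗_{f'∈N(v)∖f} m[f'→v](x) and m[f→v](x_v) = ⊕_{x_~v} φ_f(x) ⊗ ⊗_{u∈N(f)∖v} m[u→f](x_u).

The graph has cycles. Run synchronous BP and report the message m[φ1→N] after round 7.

init: all messages = 𝟙 over 2 values
r1 m[φ0→K] = [1, 3]
r1 m[φ0→C] = [9, 1]
r1 m[φ1→N] = [2, 1]
r1 m[φ1→C] = [1, 2]
r1 m[φ2→K] = [0, 2]
r1 m[φ2→N] = [2, 0]
r1 m[K→φ0] = [0, 0]
r1 m[K→φ2] = [0, 0]
r1 m[N→φ1] = [0, 0]
r1 m[N→φ2] = [0, 0]
r1 m[C→φ0] = [0, 0]
r1 m[C→φ1] = [0, 0]
r2 m[φ0→K] = [1, 3]
r2 m[φ0→C] = [9, 1]
r2 m[φ1→N] = [2, 1]
r2 m[φ1→C] = [1, 2]
r2 m[φ2→K] = [0, 2]
r2 m[φ2→N] = [2, 0]
r2 m[K→φ0] = [0, 2]
r2 m[K→φ2] = [1, 3]
r2 m[N→φ1] = [2, 0]
r2 m[N→φ2] = [2, 1]
r2 m[C→φ0] = [1, 2]
r2 m[C→φ1] = [9, 1]
r3 m[φ0→K] = [3, 5]
r3 m[φ0→C] = [9, 1]
r3 m[φ1→N] = [3, 9]
r3 m[φ1→C] = [1, 4]
r3 m[φ2→K] = [1, 4]
r3 m[φ2→N] = [4, 1]
r3 m[K→φ0] = [0, 2]
r3 m[K→φ2] = [1, 3]
r3 m[N→φ1] = [2, 0]
r3 m[N→φ2] = [2, 1]
r3 m[C→φ0] = [1, 2]
r3 m[C→φ1] = [9, 1]
r4 m[φ0→K] = [3, 5]
r4 m[φ0→C] = [9, 1]
r4 m[φ1→N] = [3, 9]
r4 m[φ1→C] = [1, 4]
r4 m[φ2→K] = [1, 4]
r4 m[φ2→N] = [4, 1]
r4 m[K→φ0] = [1, 4]
r4 m[K→φ2] = [3, 5]
r4 m[N→φ1] = [4, 1]
r4 m[N→φ2] = [3, 9]
r4 m[C→φ0] = [1, 4]
r4 m[C→φ1] = [9, 1]
r5 m[φ0→K] = [5, 7]
r5 m[φ0→C] = [10, 2]
r5 m[φ1→N] = [3, 9]
r5 m[φ1→C] = [2, 6]
r5 m[φ2→K] = [6, 5]
r5 m[φ2→N] = [6, 3]
r5 m[K→φ0] = [1, 4]
r5 m[K→φ2] = [3, 5]
r5 m[N→φ1] = [4, 1]
r5 m[N→φ2] = [3, 9]
r5 m[C→φ0] = [1, 4]
r5 m[C→φ1] = [9, 1]
r6 m[φ0→K] = [5, 7]
r6 m[φ0→C] = [10, 2]
r6 m[φ1→N] = [3, 9]
r6 m[φ1→C] = [2, 6]
r6 m[φ2→K] = [6, 5]
r6 m[φ2→N] = [6, 3]
r6 m[K→φ0] = [6, 5]
r6 m[K→φ2] = [5, 7]
r6 m[N→φ1] = [6, 3]
r6 m[N→φ2] = [3, 9]
r6 m[C→φ0] = [2, 6]
r6 m[C→φ1] = [10, 2]
r7 m[φ0→K] = [7, 9]
r7 m[φ0→C] = [14, 7]
r7 m[φ1→N] = [4, 10]
r7 m[φ1→C] = [4, 8]
r7 m[φ2→K] = [6, 5]
r7 m[φ2→N] = [8, 5]
r7 m[K→φ0] = [6, 5]
r7 m[K→φ2] = [5, 7]
r7 m[N→φ1] = [6, 3]
r7 m[N→φ2] = [3, 9]
r7 m[C→φ0] = [2, 6]
r7 m[C→φ1] = [10, 2]

message @ round 7 = [4, 10]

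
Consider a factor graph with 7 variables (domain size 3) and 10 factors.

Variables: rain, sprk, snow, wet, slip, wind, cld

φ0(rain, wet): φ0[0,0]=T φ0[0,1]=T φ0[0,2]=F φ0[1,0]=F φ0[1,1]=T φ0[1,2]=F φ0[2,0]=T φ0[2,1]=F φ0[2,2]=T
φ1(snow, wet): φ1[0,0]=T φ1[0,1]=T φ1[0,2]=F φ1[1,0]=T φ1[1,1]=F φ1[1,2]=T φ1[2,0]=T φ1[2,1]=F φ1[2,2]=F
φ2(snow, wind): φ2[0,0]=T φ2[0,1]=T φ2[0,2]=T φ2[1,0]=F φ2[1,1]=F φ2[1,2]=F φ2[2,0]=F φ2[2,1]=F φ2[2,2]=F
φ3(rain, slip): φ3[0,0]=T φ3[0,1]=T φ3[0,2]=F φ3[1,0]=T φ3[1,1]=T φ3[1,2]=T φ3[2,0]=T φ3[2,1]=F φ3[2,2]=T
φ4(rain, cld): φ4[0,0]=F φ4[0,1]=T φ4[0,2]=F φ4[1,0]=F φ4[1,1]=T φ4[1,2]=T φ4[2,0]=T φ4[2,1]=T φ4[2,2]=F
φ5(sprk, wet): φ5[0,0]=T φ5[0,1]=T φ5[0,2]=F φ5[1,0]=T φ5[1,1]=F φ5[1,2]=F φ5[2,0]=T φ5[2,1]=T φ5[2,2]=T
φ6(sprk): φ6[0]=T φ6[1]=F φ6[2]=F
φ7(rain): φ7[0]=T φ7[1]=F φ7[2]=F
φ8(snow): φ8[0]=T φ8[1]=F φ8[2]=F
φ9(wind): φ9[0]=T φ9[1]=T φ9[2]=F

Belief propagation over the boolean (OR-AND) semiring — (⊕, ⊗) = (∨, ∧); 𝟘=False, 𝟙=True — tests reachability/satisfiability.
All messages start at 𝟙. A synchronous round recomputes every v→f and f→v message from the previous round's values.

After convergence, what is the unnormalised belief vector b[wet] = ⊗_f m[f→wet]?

init: all messages = 𝟙 over 3 values
r1 m[φ0→rain] = [T, T, T]
r1 m[φ0→wet] = [T, T, T]
r1 m[φ1→snow] = [T, T, T]
r1 m[φ1→wet] = [T, T, T]
r1 m[φ2→snow] = [T, F, F]
r1 m[φ2→wind] = [T, T, T]
r1 m[φ3→rain] = [T, T, T]
r1 m[φ3→slip] = [T, T, T]
r1 m[φ4→rain] = [T, T, T]
r1 m[φ4→cld] = [T, T, T]
r1 m[φ5→sprk] = [T, T, T]
r1 m[φ5→wet] = [T, T, T]
r1 m[φ6→sprk] = [T, F, F]
r1 m[φ7→rain] = [T, F, F]
r1 m[φ8→snow] = [T, F, F]
r1 m[φ9→wind] = [T, T, F]
r1 m[rain→φ0] = [T, T, T]
r1 m[rain→φ3] = [T, T, T]
r1 m[rain→φ4] = [T, T, T]
r1 m[rain→φ7] = [T, T, T]
r1 m[sprk→φ5] = [T, T, T]
r1 m[sprk→φ6] = [T, T, T]
r1 m[snow→φ1] = [T, T, T]
r1 m[snow→φ2] = [T, T, T]
r1 m[snow→φ8] = [T, T, T]
r1 m[wet→φ0] = [T, T, T]
r1 m[wet→φ1] = [T, T, T]
r1 m[wet→φ5] = [T, T, T]
r1 m[slip→φ3] = [T, T, T]
r1 m[wind→φ2] = [T, T, T]
r1 m[wind→φ9] = [T, T, T]
r1 m[cld→φ4] = [T, T, T]
r2 m[φ0→rain] = [T, T, T]
r2 m[φ0→wet] = [T, T, T]
r2 m[φ1→snow] = [T, T, T]
r2 m[φ1→wet] = [T, T, T]
r2 m[φ2→snow] = [T, F, F]
r2 m[φ2→wind] = [T, T, T]
r2 m[φ3→rain] = [T, T, T]
r2 m[φ3→slip] = [T, T, T]
r2 m[φ4→rain] = [T, T, T]
r2 m[φ4→cld] = [T, T, T]
r2 m[φ5→sprk] = [T, T, T]
r2 m[φ5→wet] = [T, T, T]
r2 m[φ6→sprk] = [T, F, F]
r2 m[φ7→rain] = [T, F, F]
r2 m[φ8→snow] = [T, F, F]
r2 m[φ9→wind] = [T, T, F]
r2 m[rain→φ0] = [T, F, F]
r2 m[rain→φ3] = [T, F, F]
r2 m[rain→φ4] = [T, F, F]
r2 m[rain→φ7] = [T, T, T]
r2 m[sprk→φ5] = [T, F, F]
r2 m[sprk→φ6] = [T, T, T]
r2 m[snow→φ1] = [T, F, F]
r2 m[snow→φ2] = [T, F, F]
r2 m[snow→φ8] = [T, F, F]
r2 m[wet→φ0] = [T, T, T]
r2 m[wet→φ1] = [T, T, T]
r2 m[wet→φ5] = [T, T, T]
r2 m[slip→φ3] = [T, T, T]
r2 m[wind→φ2] = [T, T, F]
r2 m[wind→φ9] = [T, T, T]
r2 m[cld→φ4] = [T, T, T]
r3 m[φ0→rain] = [T, T, T]
r3 m[φ0→wet] = [T, T, F]
r3 m[φ1→snow] = [T, T, T]
r3 m[φ1→wet] = [T, T, F]
r3 m[φ2→snow] = [T, F, F]
r3 m[φ2→wind] = [T, T, T]
r3 m[φ3→rain] = [T, T, T]
r3 m[φ3→slip] = [T, T, F]
r3 m[φ4→rain] = [T, T, T]
r3 m[φ4→cld] = [F, T, F]
r3 m[φ5→sprk] = [T, T, T]
r3 m[φ5→wet] = [T, T, F]
r3 m[φ6→sprk] = [T, F, F]
r3 m[φ7→rain] = [T, F, F]
r3 m[φ8→snow] = [T, F, F]
r3 m[φ9→wind] = [T, T, F]
r3 m[rain→φ0] = [T, F, F]
r3 m[rain→φ3] = [T, F, F]
r3 m[rain→φ4] = [T, F, F]
r3 m[rain→φ7] = [T, T, T]
r3 m[sprk→φ5] = [T, F, F]
r3 m[sprk→φ6] = [T, T, T]
r3 m[snow→φ1] = [T, F, F]
r3 m[snow→φ2] = [T, F, F]
r3 m[snow→φ8] = [T, F, F]
r3 m[wet→φ0] = [T, T, T]
r3 m[wet→φ1] = [T, T, T]
r3 m[wet→φ5] = [T, T, T]
r3 m[slip→φ3] = [T, T, T]
r3 m[wind→φ2] = [T, T, F]
r3 m[wind→φ9] = [T, T, T]
r3 m[cld→φ4] = [T, T, T]
r4 m[φ0→rain] = [T, T, T]
r4 m[φ0→wet] = [T, T, F]
r4 m[φ1→snow] = [T, T, T]
r4 m[φ1→wet] = [T, T, F]
r4 m[φ2→snow] = [T, F, F]
r4 m[φ2→wind] = [T, T, T]
r4 m[φ3→rain] = [T, T, T]
r4 m[φ3→slip] = [T, T, F]
r4 m[φ4→rain] = [T, T, T]
r4 m[φ4→cld] = [F, T, F]
r4 m[φ5→sprk] = [T, T, T]
r4 m[φ5→wet] = [T, T, F]
r4 m[φ6→sprk] = [T, F, F]
r4 m[φ7→rain] = [T, F, F]
r4 m[φ8→snow] = [T, F, F]
r4 m[φ9→wind] = [T, T, F]
r4 m[rain→φ0] = [T, F, F]
r4 m[rain→φ3] = [T, F, F]
r4 m[rain→φ4] = [T, F, F]
r4 m[rain→φ7] = [T, T, T]
r4 m[sprk→φ5] = [T, F, F]
r4 m[sprk→φ6] = [T, T, T]
r4 m[snow→φ1] = [T, F, F]
r4 m[snow→φ2] = [T, F, F]
r4 m[snow→φ8] = [T, F, F]
r4 m[wet→φ0] = [T, T, F]
r4 m[wet→φ1] = [T, T, F]
r4 m[wet→φ5] = [T, T, F]
r4 m[slip→φ3] = [T, T, T]
r4 m[wind→φ2] = [T, T, F]
r4 m[wind→φ9] = [T, T, T]
r4 m[cld→φ4] = [T, T, T]
r5 m[φ0→rain] = [T, T, T]
r5 m[φ0→wet] = [T, T, F]
r5 m[φ1→snow] = [T, T, T]
r5 m[φ1→wet] = [T, T, F]
r5 m[φ2→snow] = [T, F, F]
r5 m[φ2→wind] = [T, T, T]
r5 m[φ3→rain] = [T, T, T]
r5 m[φ3→slip] = [T, T, F]
r5 m[φ4→rain] = [T, T, T]
r5 m[φ4→cld] = [F, T, F]
r5 m[φ5→sprk] = [T, T, T]
r5 m[φ5→wet] = [T, T, F]
r5 m[φ6→sprk] = [T, F, F]
r5 m[φ7→rain] = [T, F, F]
r5 m[φ8→snow] = [T, F, F]
r5 m[φ9→wind] = [T, T, F]
r5 m[rain→φ0] = [T, F, F]
r5 m[rain→φ3] = [T, F, F]
r5 m[rain→φ4] = [T, F, F]
r5 m[rain→φ7] = [T, T, T]
r5 m[sprk→φ5] = [T, F, F]
r5 m[sprk→φ6] = [T, T, T]
r5 m[snow→φ1] = [T, F, F]
r5 m[snow→φ2] = [T, F, F]
r5 m[snow→φ8] = [T, F, F]
r5 m[wet→φ0] = [T, T, F]
r5 m[wet→φ1] = [T, T, F]
r5 m[wet→φ5] = [T, T, F]
r5 m[slip→φ3] = [T, T, T]
r5 m[wind→φ2] = [T, T, F]
r5 m[wind→φ9] = [T, T, T]
r5 m[cld→φ4] = [T, T, T]
fixed point reached at round 5
b[wet] = ⊗ incoming = [T, T, F]

b[wet] = [T, T, F]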